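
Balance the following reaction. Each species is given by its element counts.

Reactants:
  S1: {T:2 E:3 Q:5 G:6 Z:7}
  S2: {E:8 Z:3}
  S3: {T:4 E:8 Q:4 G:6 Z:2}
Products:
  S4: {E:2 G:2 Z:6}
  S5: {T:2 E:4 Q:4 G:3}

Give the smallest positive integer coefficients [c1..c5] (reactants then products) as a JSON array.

Coefficients: [4, 2, 1, 6, 6]

T: 4·2+2·0+1·4 = 12 | 6·0+6·2 = 12
E: 4·3+2·8+1·8 = 36 | 6·2+6·4 = 36
Q: 4·5+2·0+1·4 = 24 | 6·0+6·4 = 24
G: 4·6+2·0+1·6 = 30 | 6·2+6·3 = 30
Z: 4·7+2·3+1·2 = 36 | 6·6+6·0 = 36
gcd(4,2,1,6,6) = 1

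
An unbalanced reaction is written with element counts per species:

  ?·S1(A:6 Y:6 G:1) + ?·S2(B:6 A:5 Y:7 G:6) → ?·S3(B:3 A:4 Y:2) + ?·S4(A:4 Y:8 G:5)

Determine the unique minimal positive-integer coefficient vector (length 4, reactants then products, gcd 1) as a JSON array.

B: 3·0+2·6 = 12 | 4·3+3·0 = 12
A: 3·6+2·5 = 28 | 4·4+3·4 = 28
Y: 3·6+2·7 = 32 | 4·2+3·8 = 32
G: 3·1+2·6 = 15 | 4·0+3·5 = 15
gcd(3,2,4,3) = 1

Coefficients: [3, 2, 4, 3]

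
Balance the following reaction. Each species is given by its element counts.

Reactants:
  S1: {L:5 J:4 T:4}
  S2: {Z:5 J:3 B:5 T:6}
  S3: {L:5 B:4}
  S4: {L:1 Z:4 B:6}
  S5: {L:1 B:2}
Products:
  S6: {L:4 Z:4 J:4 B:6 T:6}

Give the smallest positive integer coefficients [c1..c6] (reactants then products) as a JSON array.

Coefficients: [3, 4, 1, 1, 3, 6]

L: 3·5+4·0+1·5+1·1+3·1 = 24 | 6·4 = 24
Z: 3·0+4·5+1·0+1·4+3·0 = 24 | 6·4 = 24
J: 3·4+4·3+1·0+1·0+3·0 = 24 | 6·4 = 24
B: 3·0+4·5+1·4+1·6+3·2 = 36 | 6·6 = 36
T: 3·4+4·6+1·0+1·0+3·0 = 36 | 6·6 = 36
gcd(3,4,1,1,3,6) = 1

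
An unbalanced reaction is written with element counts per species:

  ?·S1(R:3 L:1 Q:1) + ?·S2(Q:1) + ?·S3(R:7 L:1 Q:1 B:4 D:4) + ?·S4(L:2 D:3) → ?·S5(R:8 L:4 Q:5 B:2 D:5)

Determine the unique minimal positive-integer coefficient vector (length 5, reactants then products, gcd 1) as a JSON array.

Coefficients: [3, 6, 1, 2, 2]

R: 3·3+6·0+1·7+2·0 = 16 | 2·8 = 16
L: 3·1+6·0+1·1+2·2 = 8 | 2·4 = 8
Q: 3·1+6·1+1·1+2·0 = 10 | 2·5 = 10
B: 3·0+6·0+1·4+2·0 = 4 | 2·2 = 4
D: 3·0+6·0+1·4+2·3 = 10 | 2·5 = 10
gcd(3,6,1,2,2) = 1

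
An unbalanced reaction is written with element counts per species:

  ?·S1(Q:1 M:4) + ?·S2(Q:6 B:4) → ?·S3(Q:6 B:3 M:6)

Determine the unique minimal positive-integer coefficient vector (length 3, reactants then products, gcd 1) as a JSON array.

Q: 6·1+3·6 = 24 | 4·6 = 24
B: 6·0+3·4 = 12 | 4·3 = 12
M: 6·4+3·0 = 24 | 4·6 = 24
gcd(6,3,4) = 1

Coefficients: [6, 3, 4]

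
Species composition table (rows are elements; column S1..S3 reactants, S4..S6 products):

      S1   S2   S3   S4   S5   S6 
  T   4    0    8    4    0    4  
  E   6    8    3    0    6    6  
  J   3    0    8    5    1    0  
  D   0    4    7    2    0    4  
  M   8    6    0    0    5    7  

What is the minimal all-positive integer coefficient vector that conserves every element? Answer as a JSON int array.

Coefficients: [5, 3, 2, 5, 6, 4]

T: 5·4+3·0+2·8 = 36 | 5·4+6·0+4·4 = 36
E: 5·6+3·8+2·3 = 60 | 5·0+6·6+4·6 = 60
J: 5·3+3·0+2·8 = 31 | 5·5+6·1+4·0 = 31
D: 5·0+3·4+2·7 = 26 | 5·2+6·0+4·4 = 26
M: 5·8+3·6+2·0 = 58 | 5·0+6·5+4·7 = 58
gcd(5,3,2,5,6,4) = 1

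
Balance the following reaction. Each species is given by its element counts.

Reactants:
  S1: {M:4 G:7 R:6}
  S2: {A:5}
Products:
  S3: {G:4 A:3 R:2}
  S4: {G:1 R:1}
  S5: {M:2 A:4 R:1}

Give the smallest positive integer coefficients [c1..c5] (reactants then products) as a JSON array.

Coefficients: [2, 5, 3, 2, 4]

M: 2·4+5·0 = 8 | 3·0+2·0+4·2 = 8
G: 2·7+5·0 = 14 | 3·4+2·1+4·0 = 14
A: 2·0+5·5 = 25 | 3·3+2·0+4·4 = 25
R: 2·6+5·0 = 12 | 3·2+2·1+4·1 = 12
gcd(2,5,3,2,4) = 1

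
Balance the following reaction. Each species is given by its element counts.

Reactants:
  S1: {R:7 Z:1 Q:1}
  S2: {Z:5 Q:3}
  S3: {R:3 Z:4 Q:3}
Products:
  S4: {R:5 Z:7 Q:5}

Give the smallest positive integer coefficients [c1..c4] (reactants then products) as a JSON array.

Coefficients: [1, 2, 6, 5]

R: 1·7+2·0+6·3 = 25 | 5·5 = 25
Z: 1·1+2·5+6·4 = 35 | 5·7 = 35
Q: 1·1+2·3+6·3 = 25 | 5·5 = 25
gcd(1,2,6,5) = 1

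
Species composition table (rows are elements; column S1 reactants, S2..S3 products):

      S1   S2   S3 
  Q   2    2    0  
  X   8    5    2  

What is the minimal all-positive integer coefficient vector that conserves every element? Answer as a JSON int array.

Q: 2·2 = 4 | 2·2+3·0 = 4
X: 2·8 = 16 | 2·5+3·2 = 16
gcd(2,2,3) = 1

Coefficients: [2, 2, 3]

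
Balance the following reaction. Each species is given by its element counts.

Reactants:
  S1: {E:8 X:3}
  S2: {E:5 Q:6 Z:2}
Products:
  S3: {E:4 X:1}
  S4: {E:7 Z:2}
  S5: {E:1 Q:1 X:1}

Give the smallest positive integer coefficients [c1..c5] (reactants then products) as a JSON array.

E: 4·8+1·5 = 37 | 6·4+1·7+6·1 = 37
Q: 4·0+1·6 = 6 | 6·0+1·0+6·1 = 6
X: 4·3+1·0 = 12 | 6·1+1·0+6·1 = 12
Z: 4·0+1·2 = 2 | 6·0+1·2+6·0 = 2
gcd(4,1,6,1,6) = 1

Coefficients: [4, 1, 6, 1, 6]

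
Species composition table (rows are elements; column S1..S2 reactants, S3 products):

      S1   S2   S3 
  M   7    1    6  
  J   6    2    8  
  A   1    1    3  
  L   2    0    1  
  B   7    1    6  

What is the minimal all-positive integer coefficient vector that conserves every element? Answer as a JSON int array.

Coefficients: [1, 5, 2]

M: 1·7+5·1 = 12 | 2·6 = 12
J: 1·6+5·2 = 16 | 2·8 = 16
A: 1·1+5·1 = 6 | 2·3 = 6
L: 1·2+5·0 = 2 | 2·1 = 2
B: 1·7+5·1 = 12 | 2·6 = 12
gcd(1,5,2) = 1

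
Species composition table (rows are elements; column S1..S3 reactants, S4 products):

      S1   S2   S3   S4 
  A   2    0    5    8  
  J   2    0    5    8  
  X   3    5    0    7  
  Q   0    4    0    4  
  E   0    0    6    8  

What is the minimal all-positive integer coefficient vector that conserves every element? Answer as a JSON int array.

A: 2·2+3·0+4·5 = 24 | 3·8 = 24
J: 2·2+3·0+4·5 = 24 | 3·8 = 24
X: 2·3+3·5+4·0 = 21 | 3·7 = 21
Q: 2·0+3·4+4·0 = 12 | 3·4 = 12
E: 2·0+3·0+4·6 = 24 | 3·8 = 24
gcd(2,3,4,3) = 1

Coefficients: [2, 3, 4, 3]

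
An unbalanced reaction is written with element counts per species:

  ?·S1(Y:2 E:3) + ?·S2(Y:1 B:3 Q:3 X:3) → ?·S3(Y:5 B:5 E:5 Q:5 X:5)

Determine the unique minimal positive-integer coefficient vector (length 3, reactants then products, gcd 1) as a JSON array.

Y: 5·2+5·1 = 15 | 3·5 = 15
B: 5·0+5·3 = 15 | 3·5 = 15
E: 5·3+5·0 = 15 | 3·5 = 15
Q: 5·0+5·3 = 15 | 3·5 = 15
X: 5·0+5·3 = 15 | 3·5 = 15
gcd(5,5,3) = 1

Coefficients: [5, 5, 3]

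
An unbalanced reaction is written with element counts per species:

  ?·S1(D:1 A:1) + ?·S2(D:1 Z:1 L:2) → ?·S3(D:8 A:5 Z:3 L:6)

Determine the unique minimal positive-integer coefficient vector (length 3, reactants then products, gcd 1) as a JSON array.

Coefficients: [5, 3, 1]

D: 5·1+3·1 = 8 | 1·8 = 8
A: 5·1+3·0 = 5 | 1·5 = 5
Z: 5·0+3·1 = 3 | 1·3 = 3
L: 5·0+3·2 = 6 | 1·6 = 6
gcd(5,3,1) = 1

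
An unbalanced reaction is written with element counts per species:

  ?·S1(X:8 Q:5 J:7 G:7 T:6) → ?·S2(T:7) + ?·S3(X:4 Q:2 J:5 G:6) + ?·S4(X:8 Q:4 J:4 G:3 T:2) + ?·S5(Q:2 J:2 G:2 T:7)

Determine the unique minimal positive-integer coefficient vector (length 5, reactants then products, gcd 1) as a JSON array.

Coefficients: [6, 1, 4, 4, 3]

X: 6·8 = 48 | 1·0+4·4+4·8+3·0 = 48
Q: 6·5 = 30 | 1·0+4·2+4·4+3·2 = 30
J: 6·7 = 42 | 1·0+4·5+4·4+3·2 = 42
G: 6·7 = 42 | 1·0+4·6+4·3+3·2 = 42
T: 6·6 = 36 | 1·7+4·0+4·2+3·7 = 36
gcd(6,1,4,4,3) = 1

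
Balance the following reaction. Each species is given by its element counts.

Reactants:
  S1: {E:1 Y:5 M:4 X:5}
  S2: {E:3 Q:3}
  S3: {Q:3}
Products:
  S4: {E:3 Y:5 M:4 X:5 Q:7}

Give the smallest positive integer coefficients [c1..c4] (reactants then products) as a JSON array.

E: 3·1+2·3+5·0 = 9 | 3·3 = 9
Y: 3·5+2·0+5·0 = 15 | 3·5 = 15
M: 3·4+2·0+5·0 = 12 | 3·4 = 12
X: 3·5+2·0+5·0 = 15 | 3·5 = 15
Q: 3·0+2·3+5·3 = 21 | 3·7 = 21
gcd(3,2,5,3) = 1

Coefficients: [3, 2, 5, 3]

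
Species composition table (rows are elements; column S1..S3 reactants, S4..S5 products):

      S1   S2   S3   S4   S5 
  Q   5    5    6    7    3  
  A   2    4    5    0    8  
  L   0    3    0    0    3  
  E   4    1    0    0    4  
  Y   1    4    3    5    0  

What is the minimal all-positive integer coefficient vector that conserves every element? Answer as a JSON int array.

Q: 3·5+4·5+2·6 = 47 | 5·7+4·3 = 47
A: 3·2+4·4+2·5 = 32 | 5·0+4·8 = 32
L: 3·0+4·3+2·0 = 12 | 5·0+4·3 = 12
E: 3·4+4·1+2·0 = 16 | 5·0+4·4 = 16
Y: 3·1+4·4+2·3 = 25 | 5·5+4·0 = 25
gcd(3,4,2,5,4) = 1

Coefficients: [3, 4, 2, 5, 4]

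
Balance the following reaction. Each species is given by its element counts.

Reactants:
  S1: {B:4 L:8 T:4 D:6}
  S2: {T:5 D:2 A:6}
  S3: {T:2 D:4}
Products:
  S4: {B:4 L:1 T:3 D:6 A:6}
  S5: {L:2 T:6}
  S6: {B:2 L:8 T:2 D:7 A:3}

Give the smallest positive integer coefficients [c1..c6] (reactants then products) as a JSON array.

B: 6·4+6·0+1·0 = 24 | 4·4+6·0+4·2 = 24
L: 6·8+6·0+1·0 = 48 | 4·1+6·2+4·8 = 48
T: 6·4+6·5+1·2 = 56 | 4·3+6·6+4·2 = 56
D: 6·6+6·2+1·4 = 52 | 4·6+6·0+4·7 = 52
A: 6·0+6·6+1·0 = 36 | 4·6+6·0+4·3 = 36
gcd(6,6,1,4,6,4) = 1

Coefficients: [6, 6, 1, 4, 6, 4]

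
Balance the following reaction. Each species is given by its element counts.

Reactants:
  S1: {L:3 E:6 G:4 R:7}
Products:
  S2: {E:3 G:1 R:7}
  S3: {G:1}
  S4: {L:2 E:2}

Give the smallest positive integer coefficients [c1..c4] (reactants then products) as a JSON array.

Coefficients: [2, 2, 6, 3]

L: 2·3 = 6 | 2·0+6·0+3·2 = 6
E: 2·6 = 12 | 2·3+6·0+3·2 = 12
G: 2·4 = 8 | 2·1+6·1+3·0 = 8
R: 2·7 = 14 | 2·7+6·0+3·0 = 14
gcd(2,2,6,3) = 1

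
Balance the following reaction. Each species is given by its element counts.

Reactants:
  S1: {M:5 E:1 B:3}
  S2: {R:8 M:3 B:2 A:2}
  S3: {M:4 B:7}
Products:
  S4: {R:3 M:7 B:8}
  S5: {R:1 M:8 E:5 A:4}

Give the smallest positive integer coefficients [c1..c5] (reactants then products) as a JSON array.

Coefficients: [5, 2, 3, 5, 1]

R: 5·0+2·8+3·0 = 16 | 5·3+1·1 = 16
M: 5·5+2·3+3·4 = 43 | 5·7+1·8 = 43
E: 5·1+2·0+3·0 = 5 | 5·0+1·5 = 5
B: 5·3+2·2+3·7 = 40 | 5·8+1·0 = 40
A: 5·0+2·2+3·0 = 4 | 5·0+1·4 = 4
gcd(5,2,3,5,1) = 1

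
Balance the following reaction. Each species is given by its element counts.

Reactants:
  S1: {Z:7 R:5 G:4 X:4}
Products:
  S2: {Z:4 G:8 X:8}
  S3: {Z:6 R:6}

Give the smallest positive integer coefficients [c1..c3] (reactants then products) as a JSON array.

Coefficients: [6, 3, 5]

Z: 6·7 = 42 | 3·4+5·6 = 42
R: 6·5 = 30 | 3·0+5·6 = 30
G: 6·4 = 24 | 3·8+5·0 = 24
X: 6·4 = 24 | 3·8+5·0 = 24
gcd(6,3,5) = 1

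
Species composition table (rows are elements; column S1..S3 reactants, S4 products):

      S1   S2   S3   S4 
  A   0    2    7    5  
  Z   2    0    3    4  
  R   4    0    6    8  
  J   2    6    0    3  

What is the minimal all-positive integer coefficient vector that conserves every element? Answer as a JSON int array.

Coefficients: [6, 1, 4, 6]

A: 6·0+1·2+4·7 = 30 | 6·5 = 30
Z: 6·2+1·0+4·3 = 24 | 6·4 = 24
R: 6·4+1·0+4·6 = 48 | 6·8 = 48
J: 6·2+1·6+4·0 = 18 | 6·3 = 18
gcd(6,1,4,6) = 1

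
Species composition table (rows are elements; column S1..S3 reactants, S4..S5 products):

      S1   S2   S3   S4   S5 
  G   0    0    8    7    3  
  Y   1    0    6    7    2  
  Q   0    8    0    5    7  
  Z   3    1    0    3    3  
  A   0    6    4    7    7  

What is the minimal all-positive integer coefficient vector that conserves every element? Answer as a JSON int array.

G: 6·0+6·0+5·8 = 40 | 4·7+4·3 = 40
Y: 6·1+6·0+5·6 = 36 | 4·7+4·2 = 36
Q: 6·0+6·8+5·0 = 48 | 4·5+4·7 = 48
Z: 6·3+6·1+5·0 = 24 | 4·3+4·3 = 24
A: 6·0+6·6+5·4 = 56 | 4·7+4·7 = 56
gcd(6,6,5,4,4) = 1

Coefficients: [6, 6, 5, 4, 4]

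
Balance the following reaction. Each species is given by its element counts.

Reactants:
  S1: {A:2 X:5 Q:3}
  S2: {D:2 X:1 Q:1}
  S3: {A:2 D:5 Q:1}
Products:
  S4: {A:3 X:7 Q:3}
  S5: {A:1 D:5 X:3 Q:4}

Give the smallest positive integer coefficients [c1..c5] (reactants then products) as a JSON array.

Coefficients: [5, 5, 1, 3, 3]

A: 5·2+5·0+1·2 = 12 | 3·3+3·1 = 12
D: 5·0+5·2+1·5 = 15 | 3·0+3·5 = 15
X: 5·5+5·1+1·0 = 30 | 3·7+3·3 = 30
Q: 5·3+5·1+1·1 = 21 | 3·3+3·4 = 21
gcd(5,5,1,3,3) = 1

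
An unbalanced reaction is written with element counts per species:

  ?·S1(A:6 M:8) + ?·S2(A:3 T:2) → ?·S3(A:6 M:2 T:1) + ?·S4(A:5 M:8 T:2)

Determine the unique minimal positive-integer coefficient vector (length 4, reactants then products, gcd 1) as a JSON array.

A: 4·6+5·3 = 39 | 4·6+3·5 = 39
M: 4·8+5·0 = 32 | 4·2+3·8 = 32
T: 4·0+5·2 = 10 | 4·1+3·2 = 10
gcd(4,5,4,3) = 1

Coefficients: [4, 5, 4, 3]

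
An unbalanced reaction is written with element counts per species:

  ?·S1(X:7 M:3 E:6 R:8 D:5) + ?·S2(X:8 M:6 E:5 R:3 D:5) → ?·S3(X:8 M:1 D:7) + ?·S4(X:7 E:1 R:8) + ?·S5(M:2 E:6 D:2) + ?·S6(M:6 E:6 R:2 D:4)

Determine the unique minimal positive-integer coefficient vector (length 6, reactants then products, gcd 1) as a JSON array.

X: 4·7+2·8 = 44 | 2·8+4·7+2·0+3·0 = 44
M: 4·3+2·6 = 24 | 2·1+4·0+2·2+3·6 = 24
E: 4·6+2·5 = 34 | 2·0+4·1+2·6+3·6 = 34
R: 4·8+2·3 = 38 | 2·0+4·8+2·0+3·2 = 38
D: 4·5+2·5 = 30 | 2·7+4·0+2·2+3·4 = 30
gcd(4,2,2,4,2,3) = 1

Coefficients: [4, 2, 2, 4, 2, 3]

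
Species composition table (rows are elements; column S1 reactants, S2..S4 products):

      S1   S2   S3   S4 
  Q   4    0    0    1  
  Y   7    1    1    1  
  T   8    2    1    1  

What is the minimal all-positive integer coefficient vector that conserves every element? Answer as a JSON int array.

Q: 1·4 = 4 | 1·0+2·0+4·1 = 4
Y: 1·7 = 7 | 1·1+2·1+4·1 = 7
T: 1·8 = 8 | 1·2+2·1+4·1 = 8
gcd(1,1,2,4) = 1

Coefficients: [1, 1, 2, 4]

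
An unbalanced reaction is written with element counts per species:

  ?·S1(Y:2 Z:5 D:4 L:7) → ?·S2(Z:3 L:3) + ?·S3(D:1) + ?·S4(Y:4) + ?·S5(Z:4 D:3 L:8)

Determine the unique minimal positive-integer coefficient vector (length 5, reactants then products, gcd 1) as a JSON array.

Y: 2·2 = 4 | 2·0+5·0+1·4+1·0 = 4
Z: 2·5 = 10 | 2·3+5·0+1·0+1·4 = 10
D: 2·4 = 8 | 2·0+5·1+1·0+1·3 = 8
L: 2·7 = 14 | 2·3+5·0+1·0+1·8 = 14
gcd(2,2,5,1,1) = 1

Coefficients: [2, 2, 5, 1, 1]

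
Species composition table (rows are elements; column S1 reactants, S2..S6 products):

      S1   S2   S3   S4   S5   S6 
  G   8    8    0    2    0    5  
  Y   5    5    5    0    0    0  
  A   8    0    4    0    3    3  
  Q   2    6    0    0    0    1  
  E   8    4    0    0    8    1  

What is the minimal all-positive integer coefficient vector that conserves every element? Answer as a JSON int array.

G: 5·8 = 40 | 1·8+4·0+6·2+4·0+4·5 = 40
Y: 5·5 = 25 | 1·5+4·5+6·0+4·0+4·0 = 25
A: 5·8 = 40 | 1·0+4·4+6·0+4·3+4·3 = 40
Q: 5·2 = 10 | 1·6+4·0+6·0+4·0+4·1 = 10
E: 5·8 = 40 | 1·4+4·0+6·0+4·8+4·1 = 40
gcd(5,1,4,6,4,4) = 1

Coefficients: [5, 1, 4, 6, 4, 4]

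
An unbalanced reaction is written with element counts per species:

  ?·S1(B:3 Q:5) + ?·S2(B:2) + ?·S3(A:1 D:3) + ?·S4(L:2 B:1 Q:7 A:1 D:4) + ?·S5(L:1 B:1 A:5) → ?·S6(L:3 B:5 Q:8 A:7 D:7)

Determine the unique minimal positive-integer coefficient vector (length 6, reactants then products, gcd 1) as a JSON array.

Coefficients: [1, 6, 5, 5, 5, 5]

L: 1·0+6·0+5·0+5·2+5·1 = 15 | 5·3 = 15
B: 1·3+6·2+5·0+5·1+5·1 = 25 | 5·5 = 25
Q: 1·5+6·0+5·0+5·7+5·0 = 40 | 5·8 = 40
A: 1·0+6·0+5·1+5·1+5·5 = 35 | 5·7 = 35
D: 1·0+6·0+5·3+5·4+5·0 = 35 | 5·7 = 35
gcd(1,6,5,5,5,5) = 1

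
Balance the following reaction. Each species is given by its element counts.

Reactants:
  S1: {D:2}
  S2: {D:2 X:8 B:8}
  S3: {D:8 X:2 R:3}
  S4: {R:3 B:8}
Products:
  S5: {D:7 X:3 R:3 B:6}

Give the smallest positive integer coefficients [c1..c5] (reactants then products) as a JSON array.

D: 5·2+1·2+2·8+2·0 = 28 | 4·7 = 28
X: 5·0+1·8+2·2+2·0 = 12 | 4·3 = 12
R: 5·0+1·0+2·3+2·3 = 12 | 4·3 = 12
B: 5·0+1·8+2·0+2·8 = 24 | 4·6 = 24
gcd(5,1,2,2,4) = 1

Coefficients: [5, 1, 2, 2, 4]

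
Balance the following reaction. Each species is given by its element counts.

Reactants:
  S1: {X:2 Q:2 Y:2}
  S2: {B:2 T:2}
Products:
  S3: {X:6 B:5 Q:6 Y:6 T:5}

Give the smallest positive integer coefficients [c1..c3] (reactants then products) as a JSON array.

Coefficients: [6, 5, 2]

X: 6·2+5·0 = 12 | 2·6 = 12
B: 6·0+5·2 = 10 | 2·5 = 10
Q: 6·2+5·0 = 12 | 2·6 = 12
Y: 6·2+5·0 = 12 | 2·6 = 12
T: 6·0+5·2 = 10 | 2·5 = 10
gcd(6,5,2) = 1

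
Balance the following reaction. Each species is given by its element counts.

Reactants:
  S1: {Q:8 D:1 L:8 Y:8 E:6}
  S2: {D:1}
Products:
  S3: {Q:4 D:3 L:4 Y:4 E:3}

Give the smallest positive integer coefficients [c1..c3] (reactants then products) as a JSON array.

Q: 1·8+5·0 = 8 | 2·4 = 8
D: 1·1+5·1 = 6 | 2·3 = 6
L: 1·8+5·0 = 8 | 2·4 = 8
Y: 1·8+5·0 = 8 | 2·4 = 8
E: 1·6+5·0 = 6 | 2·3 = 6
gcd(1,5,2) = 1

Coefficients: [1, 5, 2]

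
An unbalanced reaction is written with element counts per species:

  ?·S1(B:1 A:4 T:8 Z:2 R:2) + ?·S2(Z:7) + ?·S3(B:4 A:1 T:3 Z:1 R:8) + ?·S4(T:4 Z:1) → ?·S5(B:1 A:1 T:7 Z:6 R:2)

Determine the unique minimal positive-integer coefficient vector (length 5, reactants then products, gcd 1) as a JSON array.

B: 1·1+3·0+1·4+6·0 = 5 | 5·1 = 5
A: 1·4+3·0+1·1+6·0 = 5 | 5·1 = 5
T: 1·8+3·0+1·3+6·4 = 35 | 5·7 = 35
Z: 1·2+3·7+1·1+6·1 = 30 | 5·6 = 30
R: 1·2+3·0+1·8+6·0 = 10 | 5·2 = 10
gcd(1,3,1,6,5) = 1

Coefficients: [1, 3, 1, 6, 5]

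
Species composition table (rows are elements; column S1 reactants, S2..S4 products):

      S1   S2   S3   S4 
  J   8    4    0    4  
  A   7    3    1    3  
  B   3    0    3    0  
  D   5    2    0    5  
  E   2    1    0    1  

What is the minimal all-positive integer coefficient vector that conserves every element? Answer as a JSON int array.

J: 3·8 = 24 | 5·4+3·0+1·4 = 24
A: 3·7 = 21 | 5·3+3·1+1·3 = 21
B: 3·3 = 9 | 5·0+3·3+1·0 = 9
D: 3·5 = 15 | 5·2+3·0+1·5 = 15
E: 3·2 = 6 | 5·1+3·0+1·1 = 6
gcd(3,5,3,1) = 1

Coefficients: [3, 5, 3, 1]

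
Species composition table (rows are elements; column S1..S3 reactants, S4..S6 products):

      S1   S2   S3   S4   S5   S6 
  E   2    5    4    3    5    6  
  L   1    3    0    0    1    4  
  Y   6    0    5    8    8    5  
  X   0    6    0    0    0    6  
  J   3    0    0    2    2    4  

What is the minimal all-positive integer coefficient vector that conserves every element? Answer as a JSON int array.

E: 6·2+1·5+5·4 = 37 | 2·3+5·5+1·6 = 37
L: 6·1+1·3+5·0 = 9 | 2·0+5·1+1·4 = 9
Y: 6·6+1·0+5·5 = 61 | 2·8+5·8+1·5 = 61
X: 6·0+1·6+5·0 = 6 | 2·0+5·0+1·6 = 6
J: 6·3+1·0+5·0 = 18 | 2·2+5·2+1·4 = 18
gcd(6,1,5,2,5,1) = 1

Coefficients: [6, 1, 5, 2, 5, 1]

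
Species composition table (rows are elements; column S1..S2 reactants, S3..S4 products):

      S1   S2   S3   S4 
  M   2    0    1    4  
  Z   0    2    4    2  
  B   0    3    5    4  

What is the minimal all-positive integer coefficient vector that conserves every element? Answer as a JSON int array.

M: 5·2+6·0 = 10 | 2·1+2·4 = 10
Z: 5·0+6·2 = 12 | 2·4+2·2 = 12
B: 5·0+6·3 = 18 | 2·5+2·4 = 18
gcd(5,6,2,2) = 1

Coefficients: [5, 6, 2, 2]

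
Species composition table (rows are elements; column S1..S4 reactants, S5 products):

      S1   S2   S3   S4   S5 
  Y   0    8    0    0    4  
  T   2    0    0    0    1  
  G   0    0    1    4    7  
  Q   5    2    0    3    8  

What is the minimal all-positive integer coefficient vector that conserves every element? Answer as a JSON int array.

Y: 1·0+1·8+2·0+3·0 = 8 | 2·4 = 8
T: 1·2+1·0+2·0+3·0 = 2 | 2·1 = 2
G: 1·0+1·0+2·1+3·4 = 14 | 2·7 = 14
Q: 1·5+1·2+2·0+3·3 = 16 | 2·8 = 16
gcd(1,1,2,3,2) = 1

Coefficients: [1, 1, 2, 3, 2]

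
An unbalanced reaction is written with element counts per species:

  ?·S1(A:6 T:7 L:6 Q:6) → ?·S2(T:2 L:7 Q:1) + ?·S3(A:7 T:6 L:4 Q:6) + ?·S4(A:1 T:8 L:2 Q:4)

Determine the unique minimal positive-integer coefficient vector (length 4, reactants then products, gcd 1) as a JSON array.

Coefficients: [6, 2, 5, 1]

A: 6·6 = 36 | 2·0+5·7+1·1 = 36
T: 6·7 = 42 | 2·2+5·6+1·8 = 42
L: 6·6 = 36 | 2·7+5·4+1·2 = 36
Q: 6·6 = 36 | 2·1+5·6+1·4 = 36
gcd(6,2,5,1) = 1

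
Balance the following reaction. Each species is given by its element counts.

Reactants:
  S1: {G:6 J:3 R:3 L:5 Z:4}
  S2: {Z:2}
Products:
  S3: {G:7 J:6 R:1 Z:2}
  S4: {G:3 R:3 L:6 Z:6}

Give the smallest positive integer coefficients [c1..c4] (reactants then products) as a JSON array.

G: 6·6+6·0 = 36 | 3·7+5·3 = 36
J: 6·3+6·0 = 18 | 3·6+5·0 = 18
R: 6·3+6·0 = 18 | 3·1+5·3 = 18
L: 6·5+6·0 = 30 | 3·0+5·6 = 30
Z: 6·4+6·2 = 36 | 3·2+5·6 = 36
gcd(6,6,3,5) = 1

Coefficients: [6, 6, 3, 5]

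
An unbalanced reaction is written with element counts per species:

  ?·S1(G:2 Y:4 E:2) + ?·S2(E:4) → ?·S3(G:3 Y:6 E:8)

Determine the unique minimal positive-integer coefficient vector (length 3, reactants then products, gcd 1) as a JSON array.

G: 6·2+5·0 = 12 | 4·3 = 12
Y: 6·4+5·0 = 24 | 4·6 = 24
E: 6·2+5·4 = 32 | 4·8 = 32
gcd(6,5,4) = 1

Coefficients: [6, 5, 4]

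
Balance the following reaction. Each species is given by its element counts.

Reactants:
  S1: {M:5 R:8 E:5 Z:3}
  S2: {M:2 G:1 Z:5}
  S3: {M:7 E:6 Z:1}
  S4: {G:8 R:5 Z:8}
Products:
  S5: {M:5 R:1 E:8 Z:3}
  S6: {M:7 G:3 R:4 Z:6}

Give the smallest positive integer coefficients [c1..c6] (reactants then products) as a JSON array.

M: 2·5+4·2+5·7+1·0 = 53 | 5·5+4·7 = 53
G: 2·0+4·1+5·0+1·8 = 12 | 5·0+4·3 = 12
R: 2·8+4·0+5·0+1·5 = 21 | 5·1+4·4 = 21
E: 2·5+4·0+5·6+1·0 = 40 | 5·8+4·0 = 40
Z: 2·3+4·5+5·1+1·8 = 39 | 5·3+4·6 = 39
gcd(2,4,5,1,5,4) = 1

Coefficients: [2, 4, 5, 1, 5, 4]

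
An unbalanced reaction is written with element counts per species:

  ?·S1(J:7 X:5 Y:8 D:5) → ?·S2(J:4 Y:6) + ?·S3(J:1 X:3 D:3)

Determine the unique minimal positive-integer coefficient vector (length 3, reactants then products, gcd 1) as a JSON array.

Coefficients: [3, 4, 5]

J: 3·7 = 21 | 4·4+5·1 = 21
X: 3·5 = 15 | 4·0+5·3 = 15
Y: 3·8 = 24 | 4·6+5·0 = 24
D: 3·5 = 15 | 4·0+5·3 = 15
gcd(3,4,5) = 1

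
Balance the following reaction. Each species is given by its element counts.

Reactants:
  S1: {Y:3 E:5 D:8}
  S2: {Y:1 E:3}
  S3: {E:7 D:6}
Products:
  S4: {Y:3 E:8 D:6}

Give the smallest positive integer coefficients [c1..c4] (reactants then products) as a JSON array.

Coefficients: [3, 6, 1, 5]

Y: 3·3+6·1+1·0 = 15 | 5·3 = 15
E: 3·5+6·3+1·7 = 40 | 5·8 = 40
D: 3·8+6·0+1·6 = 30 | 5·6 = 30
gcd(3,6,1,5) = 1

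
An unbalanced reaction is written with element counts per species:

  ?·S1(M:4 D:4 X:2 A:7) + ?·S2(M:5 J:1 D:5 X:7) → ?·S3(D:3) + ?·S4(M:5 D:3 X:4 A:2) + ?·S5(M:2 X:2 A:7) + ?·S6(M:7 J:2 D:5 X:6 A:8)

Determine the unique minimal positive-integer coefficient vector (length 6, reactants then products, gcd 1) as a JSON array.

Coefficients: [4, 2, 4, 3, 2, 1]

M: 4·4+2·5 = 26 | 4·0+3·5+2·2+1·7 = 26
J: 4·0+2·1 = 2 | 4·0+3·0+2·0+1·2 = 2
D: 4·4+2·5 = 26 | 4·3+3·3+2·0+1·5 = 26
X: 4·2+2·7 = 22 | 4·0+3·4+2·2+1·6 = 22
A: 4·7+2·0 = 28 | 4·0+3·2+2·7+1·8 = 28
gcd(4,2,4,3,2,1) = 1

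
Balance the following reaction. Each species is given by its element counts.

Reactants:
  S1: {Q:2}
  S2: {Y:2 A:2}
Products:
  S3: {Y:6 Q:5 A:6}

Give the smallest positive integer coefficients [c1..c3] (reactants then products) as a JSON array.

Coefficients: [5, 6, 2]

Y: 5·0+6·2 = 12 | 2·6 = 12
Q: 5·2+6·0 = 10 | 2·5 = 10
A: 5·0+6·2 = 12 | 2·6 = 12
gcd(5,6,2) = 1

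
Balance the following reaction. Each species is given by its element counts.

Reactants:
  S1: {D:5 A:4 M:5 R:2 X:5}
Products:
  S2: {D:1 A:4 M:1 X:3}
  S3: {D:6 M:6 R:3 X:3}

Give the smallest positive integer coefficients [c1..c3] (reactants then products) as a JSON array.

D: 3·5 = 15 | 3·1+2·6 = 15
A: 3·4 = 12 | 3·4+2·0 = 12
M: 3·5 = 15 | 3·1+2·6 = 15
R: 3·2 = 6 | 3·0+2·3 = 6
X: 3·5 = 15 | 3·3+2·3 = 15
gcd(3,3,2) = 1

Coefficients: [3, 3, 2]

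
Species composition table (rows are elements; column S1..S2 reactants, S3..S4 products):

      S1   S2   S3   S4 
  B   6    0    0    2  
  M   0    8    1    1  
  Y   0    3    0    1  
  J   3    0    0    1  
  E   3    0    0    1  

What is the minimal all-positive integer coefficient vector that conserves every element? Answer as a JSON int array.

Coefficients: [1, 1, 5, 3]

B: 1·6+1·0 = 6 | 5·0+3·2 = 6
M: 1·0+1·8 = 8 | 5·1+3·1 = 8
Y: 1·0+1·3 = 3 | 5·0+3·1 = 3
J: 1·3+1·0 = 3 | 5·0+3·1 = 3
E: 1·3+1·0 = 3 | 5·0+3·1 = 3
gcd(1,1,5,3) = 1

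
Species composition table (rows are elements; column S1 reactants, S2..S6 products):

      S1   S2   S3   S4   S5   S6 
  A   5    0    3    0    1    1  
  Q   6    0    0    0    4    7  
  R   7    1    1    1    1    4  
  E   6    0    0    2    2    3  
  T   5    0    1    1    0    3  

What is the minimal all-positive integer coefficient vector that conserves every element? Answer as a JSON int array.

Coefficients: [3, 3, 4, 5, 1, 2]

A: 3·5 = 15 | 3·0+4·3+5·0+1·1+2·1 = 15
Q: 3·6 = 18 | 3·0+4·0+5·0+1·4+2·7 = 18
R: 3·7 = 21 | 3·1+4·1+5·1+1·1+2·4 = 21
E: 3·6 = 18 | 3·0+4·0+5·2+1·2+2·3 = 18
T: 3·5 = 15 | 3·0+4·1+5·1+1·0+2·3 = 15
gcd(3,3,4,5,1,2) = 1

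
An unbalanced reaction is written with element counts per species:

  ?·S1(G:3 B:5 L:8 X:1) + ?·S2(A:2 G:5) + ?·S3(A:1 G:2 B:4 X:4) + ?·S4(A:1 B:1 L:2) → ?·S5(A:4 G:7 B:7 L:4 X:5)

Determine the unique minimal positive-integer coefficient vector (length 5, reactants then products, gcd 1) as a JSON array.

A: 1·0+4·2+6·1+6·1 = 20 | 5·4 = 20
G: 1·3+4·5+6·2+6·0 = 35 | 5·7 = 35
B: 1·5+4·0+6·4+6·1 = 35 | 5·7 = 35
L: 1·8+4·0+6·0+6·2 = 20 | 5·4 = 20
X: 1·1+4·0+6·4+6·0 = 25 | 5·5 = 25
gcd(1,4,6,6,5) = 1

Coefficients: [1, 4, 6, 6, 5]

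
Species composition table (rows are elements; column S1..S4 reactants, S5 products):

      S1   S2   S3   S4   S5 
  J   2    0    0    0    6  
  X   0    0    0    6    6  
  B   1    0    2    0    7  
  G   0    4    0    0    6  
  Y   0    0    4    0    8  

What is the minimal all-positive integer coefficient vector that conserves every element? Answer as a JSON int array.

Coefficients: [6, 3, 4, 2, 2]

J: 6·2+3·0+4·0+2·0 = 12 | 2·6 = 12
X: 6·0+3·0+4·0+2·6 = 12 | 2·6 = 12
B: 6·1+3·0+4·2+2·0 = 14 | 2·7 = 14
G: 6·0+3·4+4·0+2·0 = 12 | 2·6 = 12
Y: 6·0+3·0+4·4+2·0 = 16 | 2·8 = 16
gcd(6,3,4,2,2) = 1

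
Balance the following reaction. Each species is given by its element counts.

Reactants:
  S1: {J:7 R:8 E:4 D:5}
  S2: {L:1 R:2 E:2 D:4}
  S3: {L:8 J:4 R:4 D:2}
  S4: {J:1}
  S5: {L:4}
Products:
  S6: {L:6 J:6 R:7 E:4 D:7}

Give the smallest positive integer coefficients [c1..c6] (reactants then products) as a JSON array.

Coefficients: [2, 4, 1, 6, 3, 4]

L: 2·0+4·1+1·8+6·0+3·4 = 24 | 4·6 = 24
J: 2·7+4·0+1·4+6·1+3·0 = 24 | 4·6 = 24
R: 2·8+4·2+1·4+6·0+3·0 = 28 | 4·7 = 28
E: 2·4+4·2+1·0+6·0+3·0 = 16 | 4·4 = 16
D: 2·5+4·4+1·2+6·0+3·0 = 28 | 4·7 = 28
gcd(2,4,1,6,3,4) = 1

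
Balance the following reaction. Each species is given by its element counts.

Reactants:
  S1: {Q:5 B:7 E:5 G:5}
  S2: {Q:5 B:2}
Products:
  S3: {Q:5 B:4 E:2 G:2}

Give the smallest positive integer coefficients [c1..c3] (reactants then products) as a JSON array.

Q: 2·5+3·5 = 25 | 5·5 = 25
B: 2·7+3·2 = 20 | 5·4 = 20
E: 2·5+3·0 = 10 | 5·2 = 10
G: 2·5+3·0 = 10 | 5·2 = 10
gcd(2,3,5) = 1

Coefficients: [2, 3, 5]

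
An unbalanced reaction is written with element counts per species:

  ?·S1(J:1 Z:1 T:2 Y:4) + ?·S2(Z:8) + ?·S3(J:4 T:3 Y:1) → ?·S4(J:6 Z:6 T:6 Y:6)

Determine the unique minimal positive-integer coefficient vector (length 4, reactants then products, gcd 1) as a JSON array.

Coefficients: [6, 3, 6, 5]

J: 6·1+3·0+6·4 = 30 | 5·6 = 30
Z: 6·1+3·8+6·0 = 30 | 5·6 = 30
T: 6·2+3·0+6·3 = 30 | 5·6 = 30
Y: 6·4+3·0+6·1 = 30 | 5·6 = 30
gcd(6,3,6,5) = 1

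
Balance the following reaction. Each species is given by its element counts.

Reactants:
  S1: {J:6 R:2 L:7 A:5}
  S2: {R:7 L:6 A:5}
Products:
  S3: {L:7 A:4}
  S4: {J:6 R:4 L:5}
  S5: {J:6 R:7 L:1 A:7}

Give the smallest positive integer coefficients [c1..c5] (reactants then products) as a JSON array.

Coefficients: [2, 1, 2, 1, 1]

J: 2·6+1·0 = 12 | 2·0+1·6+1·6 = 12
R: 2·2+1·7 = 11 | 2·0+1·4+1·7 = 11
L: 2·7+1·6 = 20 | 2·7+1·5+1·1 = 20
A: 2·5+1·5 = 15 | 2·4+1·0+1·7 = 15
gcd(2,1,2,1,1) = 1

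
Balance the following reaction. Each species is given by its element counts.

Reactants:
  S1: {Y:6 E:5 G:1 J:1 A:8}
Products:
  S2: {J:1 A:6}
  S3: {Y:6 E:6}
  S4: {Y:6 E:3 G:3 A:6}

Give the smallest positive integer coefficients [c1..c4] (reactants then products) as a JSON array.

Coefficients: [3, 3, 2, 1]

Y: 3·6 = 18 | 3·0+2·6+1·6 = 18
E: 3·5 = 15 | 3·0+2·6+1·3 = 15
G: 3·1 = 3 | 3·0+2·0+1·3 = 3
J: 3·1 = 3 | 3·1+2·0+1·0 = 3
A: 3·8 = 24 | 3·6+2·0+1·6 = 24
gcd(3,3,2,1) = 1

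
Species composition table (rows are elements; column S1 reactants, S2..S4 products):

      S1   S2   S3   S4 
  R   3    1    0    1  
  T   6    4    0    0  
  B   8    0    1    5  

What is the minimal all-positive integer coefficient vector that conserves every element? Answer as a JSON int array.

Coefficients: [2, 3, 1, 3]

R: 2·3 = 6 | 3·1+1·0+3·1 = 6
T: 2·6 = 12 | 3·4+1·0+3·0 = 12
B: 2·8 = 16 | 3·0+1·1+3·5 = 16
gcd(2,3,1,3) = 1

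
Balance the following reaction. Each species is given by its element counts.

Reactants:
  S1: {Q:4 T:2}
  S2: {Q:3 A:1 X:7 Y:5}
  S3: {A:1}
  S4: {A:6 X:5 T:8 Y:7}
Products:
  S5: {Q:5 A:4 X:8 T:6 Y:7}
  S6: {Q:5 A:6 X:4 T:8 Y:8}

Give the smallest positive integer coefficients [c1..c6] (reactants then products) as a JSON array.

Q: 4·4+3·3+1·0+3·0 = 25 | 4·5+1·5 = 25
A: 4·0+3·1+1·1+3·6 = 22 | 4·4+1·6 = 22
X: 4·0+3·7+1·0+3·5 = 36 | 4·8+1·4 = 36
T: 4·2+3·0+1·0+3·8 = 32 | 4·6+1·8 = 32
Y: 4·0+3·5+1·0+3·7 = 36 | 4·7+1·8 = 36
gcd(4,3,1,3,4,1) = 1

Coefficients: [4, 3, 1, 3, 4, 1]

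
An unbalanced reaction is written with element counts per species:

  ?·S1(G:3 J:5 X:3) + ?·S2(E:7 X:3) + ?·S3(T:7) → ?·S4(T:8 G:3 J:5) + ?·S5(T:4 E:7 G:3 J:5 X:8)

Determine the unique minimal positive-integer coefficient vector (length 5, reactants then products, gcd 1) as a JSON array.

Coefficients: [5, 3, 4, 2, 3]

T: 5·0+3·0+4·7 = 28 | 2·8+3·4 = 28
E: 5·0+3·7+4·0 = 21 | 2·0+3·7 = 21
G: 5·3+3·0+4·0 = 15 | 2·3+3·3 = 15
J: 5·5+3·0+4·0 = 25 | 2·5+3·5 = 25
X: 5·3+3·3+4·0 = 24 | 2·0+3·8 = 24
gcd(5,3,4,2,3) = 1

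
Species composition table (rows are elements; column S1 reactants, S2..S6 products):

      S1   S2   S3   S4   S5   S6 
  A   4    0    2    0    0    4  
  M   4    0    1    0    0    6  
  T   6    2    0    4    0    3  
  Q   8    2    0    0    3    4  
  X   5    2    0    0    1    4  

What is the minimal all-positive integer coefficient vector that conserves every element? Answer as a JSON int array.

Coefficients: [4, 3, 4, 3, 6, 2]

A: 4·4 = 16 | 3·0+4·2+3·0+6·0+2·4 = 16
M: 4·4 = 16 | 3·0+4·1+3·0+6·0+2·6 = 16
T: 4·6 = 24 | 3·2+4·0+3·4+6·0+2·3 = 24
Q: 4·8 = 32 | 3·2+4·0+3·0+6·3+2·4 = 32
X: 4·5 = 20 | 3·2+4·0+3·0+6·1+2·4 = 20
gcd(4,3,4,3,6,2) = 1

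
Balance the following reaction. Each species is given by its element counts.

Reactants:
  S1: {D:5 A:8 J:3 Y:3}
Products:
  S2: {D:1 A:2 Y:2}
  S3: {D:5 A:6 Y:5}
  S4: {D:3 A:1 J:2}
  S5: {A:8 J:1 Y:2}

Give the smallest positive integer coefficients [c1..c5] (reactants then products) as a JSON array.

Coefficients: [5, 2, 1, 6, 3]

D: 5·5 = 25 | 2·1+1·5+6·3+3·0 = 25
A: 5·8 = 40 | 2·2+1·6+6·1+3·8 = 40
J: 5·3 = 15 | 2·0+1·0+6·2+3·1 = 15
Y: 5·3 = 15 | 2·2+1·5+6·0+3·2 = 15
gcd(5,2,1,6,3) = 1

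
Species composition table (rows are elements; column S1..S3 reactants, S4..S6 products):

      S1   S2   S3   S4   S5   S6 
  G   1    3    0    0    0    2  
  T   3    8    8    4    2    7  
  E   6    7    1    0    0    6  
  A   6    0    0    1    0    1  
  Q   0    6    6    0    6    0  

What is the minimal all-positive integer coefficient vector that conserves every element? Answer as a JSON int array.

G: 1·1+3·3+3·0 = 10 | 1·0+6·0+5·2 = 10
T: 1·3+3·8+3·8 = 51 | 1·4+6·2+5·7 = 51
E: 1·6+3·7+3·1 = 30 | 1·0+6·0+5·6 = 30
A: 1·6+3·0+3·0 = 6 | 1·1+6·0+5·1 = 6
Q: 1·0+3·6+3·6 = 36 | 1·0+6·6+5·0 = 36
gcd(1,3,3,1,6,5) = 1

Coefficients: [1, 3, 3, 1, 6, 5]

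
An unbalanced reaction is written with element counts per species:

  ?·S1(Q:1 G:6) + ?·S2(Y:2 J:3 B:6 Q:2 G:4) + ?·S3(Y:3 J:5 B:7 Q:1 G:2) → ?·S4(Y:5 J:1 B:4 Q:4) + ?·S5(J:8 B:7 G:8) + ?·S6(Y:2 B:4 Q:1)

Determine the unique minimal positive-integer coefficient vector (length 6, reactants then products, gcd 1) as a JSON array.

Coefficients: [1, 6, 5, 3, 5, 6]

Y: 1·0+6·2+5·3 = 27 | 3·5+5·0+6·2 = 27
J: 1·0+6·3+5·5 = 43 | 3·1+5·8+6·0 = 43
B: 1·0+6·6+5·7 = 71 | 3·4+5·7+6·4 = 71
Q: 1·1+6·2+5·1 = 18 | 3·4+5·0+6·1 = 18
G: 1·6+6·4+5·2 = 40 | 3·0+5·8+6·0 = 40
gcd(1,6,5,3,5,6) = 1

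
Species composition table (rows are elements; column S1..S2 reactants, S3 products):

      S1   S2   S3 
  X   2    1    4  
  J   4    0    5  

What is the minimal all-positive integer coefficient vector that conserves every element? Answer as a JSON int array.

Coefficients: [5, 6, 4]

X: 5·2+6·1 = 16 | 4·4 = 16
J: 5·4+6·0 = 20 | 4·5 = 20
gcd(5,6,4) = 1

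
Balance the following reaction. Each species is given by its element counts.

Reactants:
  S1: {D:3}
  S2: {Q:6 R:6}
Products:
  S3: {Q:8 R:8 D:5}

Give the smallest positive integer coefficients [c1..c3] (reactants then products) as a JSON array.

Q: 5·0+4·6 = 24 | 3·8 = 24
R: 5·0+4·6 = 24 | 3·8 = 24
D: 5·3+4·0 = 15 | 3·5 = 15
gcd(5,4,3) = 1

Coefficients: [5, 4, 3]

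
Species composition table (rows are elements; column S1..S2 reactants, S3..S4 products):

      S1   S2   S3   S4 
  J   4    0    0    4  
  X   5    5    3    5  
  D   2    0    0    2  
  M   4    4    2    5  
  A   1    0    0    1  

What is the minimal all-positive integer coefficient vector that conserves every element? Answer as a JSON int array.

Coefficients: [2, 3, 5, 2]

J: 2·4+3·0 = 8 | 5·0+2·4 = 8
X: 2·5+3·5 = 25 | 5·3+2·5 = 25
D: 2·2+3·0 = 4 | 5·0+2·2 = 4
M: 2·4+3·4 = 20 | 5·2+2·5 = 20
A: 2·1+3·0 = 2 | 5·0+2·1 = 2
gcd(2,3,5,2) = 1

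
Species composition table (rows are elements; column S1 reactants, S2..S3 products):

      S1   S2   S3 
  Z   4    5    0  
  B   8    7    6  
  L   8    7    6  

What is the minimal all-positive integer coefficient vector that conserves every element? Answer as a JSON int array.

Z: 5·4 = 20 | 4·5+2·0 = 20
B: 5·8 = 40 | 4·7+2·6 = 40
L: 5·8 = 40 | 4·7+2·6 = 40
gcd(5,4,2) = 1

Coefficients: [5, 4, 2]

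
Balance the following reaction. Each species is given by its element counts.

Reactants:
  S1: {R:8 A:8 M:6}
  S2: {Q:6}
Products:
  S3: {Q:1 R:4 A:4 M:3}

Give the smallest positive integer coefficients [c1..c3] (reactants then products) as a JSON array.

Q: 3·0+1·6 = 6 | 6·1 = 6
R: 3·8+1·0 = 24 | 6·4 = 24
A: 3·8+1·0 = 24 | 6·4 = 24
M: 3·6+1·0 = 18 | 6·3 = 18
gcd(3,1,6) = 1

Coefficients: [3, 1, 6]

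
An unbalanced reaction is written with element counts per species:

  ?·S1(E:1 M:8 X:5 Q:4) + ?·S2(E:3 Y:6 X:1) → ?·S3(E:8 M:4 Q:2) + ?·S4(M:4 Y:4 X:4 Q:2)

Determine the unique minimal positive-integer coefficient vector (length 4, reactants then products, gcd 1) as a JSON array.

Coefficients: [2, 2, 1, 3]

E: 2·1+2·3 = 8 | 1·8+3·0 = 8
M: 2·8+2·0 = 16 | 1·4+3·4 = 16
Y: 2·0+2·6 = 12 | 1·0+3·4 = 12
X: 2·5+2·1 = 12 | 1·0+3·4 = 12
Q: 2·4+2·0 = 8 | 1·2+3·2 = 8
gcd(2,2,1,3) = 1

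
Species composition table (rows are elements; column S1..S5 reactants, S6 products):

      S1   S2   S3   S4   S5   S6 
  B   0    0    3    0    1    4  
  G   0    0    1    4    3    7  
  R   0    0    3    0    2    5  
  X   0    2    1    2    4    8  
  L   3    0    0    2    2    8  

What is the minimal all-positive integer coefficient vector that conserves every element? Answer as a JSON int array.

Coefficients: [6, 3, 4, 3, 4, 4]

B: 6·0+3·0+4·3+3·0+4·1 = 16 | 4·4 = 16
G: 6·0+3·0+4·1+3·4+4·3 = 28 | 4·7 = 28
R: 6·0+3·0+4·3+3·0+4·2 = 20 | 4·5 = 20
X: 6·0+3·2+4·1+3·2+4·4 = 32 | 4·8 = 32
L: 6·3+3·0+4·0+3·2+4·2 = 32 | 4·8 = 32
gcd(6,3,4,3,4,4) = 1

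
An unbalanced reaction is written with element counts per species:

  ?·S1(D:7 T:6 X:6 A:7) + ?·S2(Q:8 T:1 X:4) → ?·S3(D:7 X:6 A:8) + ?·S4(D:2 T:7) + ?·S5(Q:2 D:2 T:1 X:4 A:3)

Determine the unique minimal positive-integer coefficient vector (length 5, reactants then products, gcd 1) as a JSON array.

Coefficients: [4, 1, 2, 3, 4]

Q: 4·0+1·8 = 8 | 2·0+3·0+4·2 = 8
D: 4·7+1·0 = 28 | 2·7+3·2+4·2 = 28
T: 4·6+1·1 = 25 | 2·0+3·7+4·1 = 25
X: 4·6+1·4 = 28 | 2·6+3·0+4·4 = 28
A: 4·7+1·0 = 28 | 2·8+3·0+4·3 = 28
gcd(4,1,2,3,4) = 1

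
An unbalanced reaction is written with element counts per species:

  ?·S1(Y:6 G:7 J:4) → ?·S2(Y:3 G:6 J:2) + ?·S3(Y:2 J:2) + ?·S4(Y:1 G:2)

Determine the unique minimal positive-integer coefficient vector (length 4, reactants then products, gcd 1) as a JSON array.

Coefficients: [4, 3, 5, 5]

Y: 4·6 = 24 | 3·3+5·2+5·1 = 24
G: 4·7 = 28 | 3·6+5·0+5·2 = 28
J: 4·4 = 16 | 3·2+5·2+5·0 = 16
gcd(4,3,5,5) = 1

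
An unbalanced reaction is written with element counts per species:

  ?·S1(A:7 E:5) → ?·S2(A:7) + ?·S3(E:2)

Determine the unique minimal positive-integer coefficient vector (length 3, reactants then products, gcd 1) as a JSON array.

Coefficients: [2, 2, 5]

A: 2·7 = 14 | 2·7+5·0 = 14
E: 2·5 = 10 | 2·0+5·2 = 10
gcd(2,2,5) = 1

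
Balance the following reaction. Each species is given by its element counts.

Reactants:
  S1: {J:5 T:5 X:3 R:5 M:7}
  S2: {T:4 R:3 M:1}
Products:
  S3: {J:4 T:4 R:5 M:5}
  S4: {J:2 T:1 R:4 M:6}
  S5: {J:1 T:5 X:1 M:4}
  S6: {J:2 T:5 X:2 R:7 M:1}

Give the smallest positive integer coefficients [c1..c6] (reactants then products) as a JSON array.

Coefficients: [3, 5, 1, 1, 3, 3]

J: 3·5+5·0 = 15 | 1·4+1·2+3·1+3·2 = 15
T: 3·5+5·4 = 35 | 1·4+1·1+3·5+3·5 = 35
X: 3·3+5·0 = 9 | 1·0+1·0+3·1+3·2 = 9
R: 3·5+5·3 = 30 | 1·5+1·4+3·0+3·7 = 30
M: 3·7+5·1 = 26 | 1·5+1·6+3·4+3·1 = 26
gcd(3,5,1,1,3,3) = 1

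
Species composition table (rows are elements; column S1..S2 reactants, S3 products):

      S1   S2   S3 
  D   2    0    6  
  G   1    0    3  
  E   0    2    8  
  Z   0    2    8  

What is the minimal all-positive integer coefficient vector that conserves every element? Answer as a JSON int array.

Coefficients: [3, 4, 1]

D: 3·2+4·0 = 6 | 1·6 = 6
G: 3·1+4·0 = 3 | 1·3 = 3
E: 3·0+4·2 = 8 | 1·8 = 8
Z: 3·0+4·2 = 8 | 1·8 = 8
gcd(3,4,1) = 1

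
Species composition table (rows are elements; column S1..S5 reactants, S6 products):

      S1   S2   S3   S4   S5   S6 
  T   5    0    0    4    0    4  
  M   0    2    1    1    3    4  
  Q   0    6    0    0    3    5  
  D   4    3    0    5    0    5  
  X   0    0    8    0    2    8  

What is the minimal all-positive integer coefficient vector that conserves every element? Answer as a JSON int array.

Coefficients: [4, 3, 5, 1, 4, 6]

T: 4·5+3·0+5·0+1·4+4·0 = 24 | 6·4 = 24
M: 4·0+3·2+5·1+1·1+4·3 = 24 | 6·4 = 24
Q: 4·0+3·6+5·0+1·0+4·3 = 30 | 6·5 = 30
D: 4·4+3·3+5·0+1·5+4·0 = 30 | 6·5 = 30
X: 4·0+3·0+5·8+1·0+4·2 = 48 | 6·8 = 48
gcd(4,3,5,1,4,6) = 1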